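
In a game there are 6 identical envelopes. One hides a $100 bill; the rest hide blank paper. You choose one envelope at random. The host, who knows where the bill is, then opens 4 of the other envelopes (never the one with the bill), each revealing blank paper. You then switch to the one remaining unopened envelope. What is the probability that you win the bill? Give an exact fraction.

5/6

Your original envelope holds the bill with probability 1/6, so the other 5 collectively hold it with probability 5/6.
The host can always find 4 empty envelopes to open, so the reveals don't change that 5/6; it is now spread over the 1 remaining unopened envelope.
P(win by switching) = (5/6) · (1/1) = 5/6.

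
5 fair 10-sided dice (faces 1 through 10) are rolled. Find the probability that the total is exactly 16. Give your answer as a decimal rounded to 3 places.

There are 10^5 = 100000 equally likely outcomes.
The number of ordered 5-tuples from {1,…,10} summing to 16 is 1340.
P(sum = 16) = 1340/100000 = 67/5000 ≈ 0.013.

0.013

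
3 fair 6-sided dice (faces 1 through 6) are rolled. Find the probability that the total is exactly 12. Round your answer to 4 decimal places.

There are 6^3 = 216 equally likely outcomes.
The number of ordered 3-tuples from {1,…,6} summing to 12 is 25.
P(sum = 12) = 25/216 ≈ 0.1157.

0.1157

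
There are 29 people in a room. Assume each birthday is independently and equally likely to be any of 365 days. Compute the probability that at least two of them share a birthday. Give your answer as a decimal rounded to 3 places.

It's easier to compute the probability that all 29 are distinct.
P(all distinct) = 365/365 · 364/365 · ··· · 337/365 ≈ 0.319.
So the probability of at least one match is 1 − 0.319 = 0.681.

0.681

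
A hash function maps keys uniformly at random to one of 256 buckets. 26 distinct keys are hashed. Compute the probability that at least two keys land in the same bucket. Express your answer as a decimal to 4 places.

It's easier to compute the probability that all 26 are distinct.
P(all distinct) = 256/256 · 255/256 · ··· · 231/256 ≈ 0.2688.
So the probability of at least one match is 1 − 0.2688 = 0.7312.

0.7312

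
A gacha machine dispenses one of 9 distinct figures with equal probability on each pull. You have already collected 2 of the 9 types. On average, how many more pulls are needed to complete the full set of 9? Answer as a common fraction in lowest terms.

3267/140

Starting from 2 distinct types, each trial gives a new one with probability (9−i)/9 when i types are held, so the wait for the next new type is 9/(9−i).
E = 9/7 + 9/6 + 9/5 + 9/4 + 9/3 + 9/2 + 9/1 = 3267/140.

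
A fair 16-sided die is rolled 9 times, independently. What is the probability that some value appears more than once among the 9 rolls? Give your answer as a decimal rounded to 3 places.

0.940

P(all 9 different) = 16/16 · 15/16 · ··· · 8/16 ≈ 0.060.
P(at least two equal) = 1 − 0.060 = 0.940.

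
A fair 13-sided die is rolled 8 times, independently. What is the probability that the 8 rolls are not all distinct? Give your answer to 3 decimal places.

0.936

P(all 8 different) = 13/13 · 12/13 · ··· · 6/13 ≈ 0.064.
P(at least two equal) = 1 − 0.064 = 0.936.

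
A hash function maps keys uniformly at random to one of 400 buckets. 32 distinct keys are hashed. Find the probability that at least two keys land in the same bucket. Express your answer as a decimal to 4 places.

It's easier to compute the probability that all 32 are distinct.
P(all distinct) = 400/400 · 399/400 · ··· · 369/400 ≈ 0.2797.
So the probability of at least one match is 1 − 0.2797 = 0.7203.

0.7203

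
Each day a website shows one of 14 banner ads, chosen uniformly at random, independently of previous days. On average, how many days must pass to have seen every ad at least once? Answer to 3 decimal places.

45.522

After i distinct types are collected, each trial gives a new one with probability (14−i)/14, so the expected wait for the next new type is 14/(14−i).
E = 14/14 + 14/13 + 14/12 + 14/11 + 14/10 + 14/9 + 14/8 + 14/7 + 14/6 + 14/5 + 14/4 + 14/3 + 14/2 + 14/1 = 1171733/25740 ≈ 45.522.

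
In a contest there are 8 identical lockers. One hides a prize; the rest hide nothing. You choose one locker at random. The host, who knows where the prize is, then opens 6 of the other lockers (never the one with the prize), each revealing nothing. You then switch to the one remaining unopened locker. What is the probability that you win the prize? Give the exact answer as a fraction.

7/8

Your original locker holds the prize with probability 1/8, so the other 7 collectively hold it with probability 7/8.
The host can always find 6 empty lockers to open, so the reveals don't change that 7/8; it is now spread over the 1 remaining unopened locker.
P(win by switching) = (7/8) · (1/1) = 7/8.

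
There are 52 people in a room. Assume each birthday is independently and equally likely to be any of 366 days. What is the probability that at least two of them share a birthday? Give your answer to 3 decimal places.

It's easier to compute the probability that all 52 are distinct.
P(all distinct) = 366/366 · 365/366 · ··· · 315/366 ≈ 0.022.
So the probability of at least one match is 1 − 0.022 = 0.978.

0.978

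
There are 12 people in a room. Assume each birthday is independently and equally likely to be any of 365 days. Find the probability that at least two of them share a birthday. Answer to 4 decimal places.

It's easier to compute the probability that all 12 are distinct.
P(all distinct) = 365/365 · 364/365 · ··· · 354/365 ≈ 0.8330.
So the probability of at least one match is 1 − 0.8330 = 0.1670.

0.1670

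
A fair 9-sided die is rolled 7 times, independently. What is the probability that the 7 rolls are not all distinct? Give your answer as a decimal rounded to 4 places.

0.9621

P(all 7 different) = 9/9 · 8/9 · ··· · 3/9 ≈ 0.0379.
P(at least two equal) = 1 − 0.0379 = 0.9621.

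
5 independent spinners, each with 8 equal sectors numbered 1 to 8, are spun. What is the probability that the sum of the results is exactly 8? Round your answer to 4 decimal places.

0.0011

There are 8^5 = 32768 equally likely outcomes.
The number of ordered 5-tuples from {1,…,8} summing to 8 is 35.
P(sum = 8) = 35/32768 ≈ 0.0011.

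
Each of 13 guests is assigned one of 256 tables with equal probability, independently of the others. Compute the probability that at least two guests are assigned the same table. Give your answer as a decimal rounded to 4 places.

0.2664

It's easier to compute the probability that all 13 are distinct.
P(all distinct) = 256/256 · 255/256 · ··· · 244/256 ≈ 0.7336.
So the probability of at least one match is 1 − 0.7336 = 0.2664.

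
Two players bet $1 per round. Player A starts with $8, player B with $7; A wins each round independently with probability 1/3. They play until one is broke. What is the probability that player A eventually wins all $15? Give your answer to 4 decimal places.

Let r = q/p = (2/3)/(1/3) = 2. The recurrence P(i) = p·P(i+1) + q·P(i−1) with P(0)=0, P(15)=1 gives P(i) = (1 − r^i)/(1 − r^15).
P(8) = (1 − (2)^8) / (1 − (2)^15) = 255/32767 ≈ 0.0078.

0.0078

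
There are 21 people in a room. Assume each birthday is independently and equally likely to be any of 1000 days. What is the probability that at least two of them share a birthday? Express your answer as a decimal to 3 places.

It's easier to compute the probability that all 21 are distinct.
P(all distinct) = 1000/1000 · 999/1000 · ··· · 980/1000 ≈ 0.809.
So the probability of at least one match is 1 − 0.809 = 0.191.

0.191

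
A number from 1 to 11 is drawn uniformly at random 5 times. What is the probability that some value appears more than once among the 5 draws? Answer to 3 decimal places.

P(all 5 different) = 11/11 · 10/11 · ··· · 7/11 ≈ 0.344.
P(at least two equal) = 1 − 0.344 = 0.656.

0.656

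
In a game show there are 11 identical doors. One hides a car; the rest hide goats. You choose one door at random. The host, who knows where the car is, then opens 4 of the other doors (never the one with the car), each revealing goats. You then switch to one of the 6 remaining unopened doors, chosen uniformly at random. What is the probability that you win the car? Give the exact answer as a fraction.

Your original door holds the car with probability 1/11, so the other 10 collectively hold it with probability 10/11.
The host can always find 4 empty doors to open, so the reveals don't change that 10/11; it is now spread over the 6 remaining unopened doors.
P(win by switching) = (10/11) · (1/6) = 5/33.

5/33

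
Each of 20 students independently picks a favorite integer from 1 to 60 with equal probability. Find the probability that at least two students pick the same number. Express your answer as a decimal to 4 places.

It's easier to compute the probability that all 20 are distinct.
P(all distinct) = 60/60 · 59/60 · ··· · 41/60 ≈ 0.0279.
So the probability of at least one match is 1 − 0.0279 = 0.9721.

0.9721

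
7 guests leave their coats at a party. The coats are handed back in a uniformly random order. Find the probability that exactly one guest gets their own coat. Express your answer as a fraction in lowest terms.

Choose which one is fixed: C(7,1) = 7 ways.
The remaining 6 must have no fixed point: D(6) = 265.
P = 7·265/5040 = 53/144.

53/144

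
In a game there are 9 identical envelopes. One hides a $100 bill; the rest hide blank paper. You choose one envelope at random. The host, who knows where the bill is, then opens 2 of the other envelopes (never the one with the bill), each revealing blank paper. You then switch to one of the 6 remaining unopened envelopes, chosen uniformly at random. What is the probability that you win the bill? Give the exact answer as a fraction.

4/27

Your original envelope holds the bill with probability 1/9, so the other 8 collectively hold it with probability 8/9.
The host can always find 2 empty envelopes to open, so the reveals don't change that 8/9; it is now spread over the 6 remaining unopened envelopes.
P(win by switching) = (8/9) · (1/6) = 4/27.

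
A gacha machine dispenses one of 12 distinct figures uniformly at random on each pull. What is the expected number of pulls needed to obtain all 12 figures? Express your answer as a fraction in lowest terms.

86021/2310

After i distinct types are collected, each trial gives a new one with probability (12−i)/12, so the expected wait for the next new type is 12/(12−i).
E = 12/12 + 12/11 + 12/10 + 12/9 + 12/8 + 12/7 + 12/6 + 12/5 + 12/4 + 12/3 + 12/2 + 12/1 = 86021/2310.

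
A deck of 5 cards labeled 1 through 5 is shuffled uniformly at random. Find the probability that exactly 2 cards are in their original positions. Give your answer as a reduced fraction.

1/6

Choose which 2 of the 5 are fixed: C(5,2) = 10 ways.
The remaining 3 must have no fixed point: D(3) = 2.
P = 10·2/120 = 1/6.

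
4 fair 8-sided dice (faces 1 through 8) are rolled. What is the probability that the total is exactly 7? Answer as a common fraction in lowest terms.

5/1024

There are 8^4 = 4096 equally likely outcomes.
The number of ordered 4-tuples from {1,…,8} summing to 7 is 20.
P(sum = 7) = 20/4096 = 5/1024.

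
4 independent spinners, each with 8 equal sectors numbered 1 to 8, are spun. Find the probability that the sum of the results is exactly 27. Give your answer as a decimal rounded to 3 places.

There are 8^4 = 4096 equally likely outcomes.
The number of ordered 4-tuples from {1,…,8} summing to 27 is 56.
P(sum = 27) = 56/4096 = 7/512 ≈ 0.014.

0.014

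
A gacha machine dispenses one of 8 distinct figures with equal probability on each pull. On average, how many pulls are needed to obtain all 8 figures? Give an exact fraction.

After i distinct types are collected, each trial gives a new one with probability (8−i)/8, so the expected wait for the next new type is 8/(8−i).
E = 8/8 + 8/7 + 8/6 + 8/5 + 8/4 + 8/3 + 8/2 + 8/1 = 761/35.

761/35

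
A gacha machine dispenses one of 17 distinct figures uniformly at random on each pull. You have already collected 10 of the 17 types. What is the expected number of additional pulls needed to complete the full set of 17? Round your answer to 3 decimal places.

Starting from 10 distinct types, each trial gives a new one with probability (17−i)/17 when i types are held, so the wait for the next new type is 17/(17−i).
E = 17/7 + 17/6 + 17/5 + 17/4 + 17/3 + 17/2 + 17/1 = 6171/140 ≈ 44.079.

44.079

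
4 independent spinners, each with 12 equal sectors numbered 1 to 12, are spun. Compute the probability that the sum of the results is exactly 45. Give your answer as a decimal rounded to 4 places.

There are 12^4 = 20736 equally likely outcomes.
The number of ordered 4-tuples from {1,…,12} summing to 45 is 20.
P(sum = 45) = 20/20736 = 5/5184 ≈ 0.0010.

0.0010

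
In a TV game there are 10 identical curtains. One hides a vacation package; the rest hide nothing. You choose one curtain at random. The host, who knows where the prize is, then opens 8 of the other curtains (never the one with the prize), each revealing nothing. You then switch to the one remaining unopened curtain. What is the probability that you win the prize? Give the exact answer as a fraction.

9/10

Your original curtain holds the prize with probability 1/10, so the other 9 collectively hold it with probability 9/10.
The host can always find 8 empty curtains to open, so the reveals don't change that 9/10; it is now spread over the 1 remaining unopened curtain.
P(win by switching) = (9/10) · (1/1) = 9/10.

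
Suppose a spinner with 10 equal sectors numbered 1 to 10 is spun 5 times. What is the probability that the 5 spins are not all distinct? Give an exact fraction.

P(all 5 different) = 10/10 · 9/10 · ··· · 6/10 = 189/625.
P(at least two equal) = 1 − 189/625 = 436/625.

436/625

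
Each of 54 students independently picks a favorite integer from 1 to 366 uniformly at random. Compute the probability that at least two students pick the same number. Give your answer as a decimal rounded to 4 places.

0.9837

It's easier to compute the probability that all 54 are distinct.
P(all distinct) = 366/366 · 365/366 · ··· · 313/366 ≈ 0.0163.
So the probability of at least one match is 1 − 0.0163 = 0.9837.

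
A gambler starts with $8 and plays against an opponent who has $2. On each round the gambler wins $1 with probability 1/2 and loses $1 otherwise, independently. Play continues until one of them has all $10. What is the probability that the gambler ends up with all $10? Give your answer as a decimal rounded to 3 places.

With a fair step, P(i) = ½P(i−1) + ½P(i+1) with P(0)=0, P(10)=1 has the linear solution P(i) = i/10.
P(8) = 8/10 = 4/5 ≈ 0.800.

0.800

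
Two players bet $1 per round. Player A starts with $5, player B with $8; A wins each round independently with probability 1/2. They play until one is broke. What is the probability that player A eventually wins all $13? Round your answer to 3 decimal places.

With a fair step, P(i) = ½P(i−1) + ½P(i+1) with P(0)=0, P(13)=1 has the linear solution P(i) = i/13.
P(5) = 5/13 ≈ 0.385.

0.385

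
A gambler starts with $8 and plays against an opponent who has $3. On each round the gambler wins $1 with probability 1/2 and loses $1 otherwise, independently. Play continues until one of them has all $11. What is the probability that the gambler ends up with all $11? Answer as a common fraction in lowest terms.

With a fair step, P(i) = ½P(i−1) + ½P(i+1) with P(0)=0, P(11)=1 has the linear solution P(i) = i/11.
P(8) = 8/11.

8/11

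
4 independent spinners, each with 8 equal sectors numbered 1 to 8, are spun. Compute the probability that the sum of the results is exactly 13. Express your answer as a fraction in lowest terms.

There are 8^4 = 4096 equally likely outcomes.
The number of ordered 4-tuples from {1,…,8} summing to 13 is 204.
P(sum = 13) = 204/4096 = 51/1024.

51/1024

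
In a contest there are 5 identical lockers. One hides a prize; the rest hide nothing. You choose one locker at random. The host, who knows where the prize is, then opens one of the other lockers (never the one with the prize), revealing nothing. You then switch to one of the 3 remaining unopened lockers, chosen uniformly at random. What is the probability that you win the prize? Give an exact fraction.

Your original locker holds the prize with probability 1/5, so the other 4 collectively hold it with probability 4/5.
The host can always find an empty locker to open, so this doesn't change that 4/5; it is now spread over the 3 remaining unopened lockers.
P(win by switching) = (4/5) · (1/3) = 4/15.

4/15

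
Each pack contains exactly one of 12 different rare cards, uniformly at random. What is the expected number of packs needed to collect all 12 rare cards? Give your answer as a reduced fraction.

After i distinct types are collected, each trial gives a new one with probability (12−i)/12, so the expected wait for the next new type is 12/(12−i).
E = 12/12 + 12/11 + 12/10 + 12/9 + 12/8 + 12/7 + 12/6 + 12/5 + 12/4 + 12/3 + 12/2 + 12/1 = 86021/2310.

86021/2310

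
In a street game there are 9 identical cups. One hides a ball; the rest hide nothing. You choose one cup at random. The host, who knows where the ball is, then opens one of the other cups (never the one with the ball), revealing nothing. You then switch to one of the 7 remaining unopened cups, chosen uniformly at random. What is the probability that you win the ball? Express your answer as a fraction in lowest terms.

Your original cup holds the ball with probability 1/9, so the other 8 collectively hold it with probability 8/9.
The host can always find an empty cup to open, so this doesn't change that 8/9; it is now spread over the 7 remaining unopened cups.
P(win by switching) = (8/9) · (1/7) = 8/63.

8/63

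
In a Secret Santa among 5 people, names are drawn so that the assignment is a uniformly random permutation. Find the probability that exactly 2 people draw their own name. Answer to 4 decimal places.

Choose which 2 of the 5 are fixed: C(5,2) = 10 ways.
The remaining 3 must have no fixed point: D(3) = 2.
P = 10·2/120 = 1/6 ≈ 0.1667.

0.1667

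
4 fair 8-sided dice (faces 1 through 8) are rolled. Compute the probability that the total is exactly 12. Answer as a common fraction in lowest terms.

There are 8^4 = 4096 equally likely outcomes.
The number of ordered 4-tuples from {1,…,8} summing to 12 is 161.
P(sum = 12) = 161/4096.

161/4096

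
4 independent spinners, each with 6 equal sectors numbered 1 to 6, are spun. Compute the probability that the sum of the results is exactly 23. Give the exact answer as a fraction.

1/324

There are 6^4 = 1296 equally likely outcomes.
The number of ordered 4-tuples from {1,…,6} summing to 23 is 4.
P(sum = 23) = 4/1296 = 1/324.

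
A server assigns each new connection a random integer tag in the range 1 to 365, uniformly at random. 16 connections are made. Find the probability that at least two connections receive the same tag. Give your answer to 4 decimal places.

0.2836

It's easier to compute the probability that all 16 are distinct.
P(all distinct) = 365/365 · 364/365 · ··· · 350/365 ≈ 0.7164.
So the probability of at least one match is 1 − 0.7164 = 0.2836.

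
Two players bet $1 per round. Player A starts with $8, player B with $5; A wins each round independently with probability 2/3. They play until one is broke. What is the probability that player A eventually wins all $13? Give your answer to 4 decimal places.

Let r = q/p = (1/3)/(2/3) = 1/2. The recurrence P(i) = p·P(i+1) + q·P(i−1) with P(0)=0, P(13)=1 gives P(i) = (1 − r^i)/(1 − r^13).
P(8) = (1 − (1/2)^8) / (1 − (1/2)^13) = 8160/8191 ≈ 0.9962.

0.9962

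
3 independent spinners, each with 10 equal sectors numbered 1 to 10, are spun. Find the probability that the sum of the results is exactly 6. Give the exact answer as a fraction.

1/100

There are 10^3 = 1000 equally likely outcomes.
The number of ordered 3-tuples from {1,…,10} summing to 6 is 10.
P(sum = 6) = 10/1000 = 1/100.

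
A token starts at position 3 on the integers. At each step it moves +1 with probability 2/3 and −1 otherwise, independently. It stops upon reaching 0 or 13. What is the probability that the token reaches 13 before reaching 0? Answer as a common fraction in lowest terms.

Let r = q/p = (1/3)/(2/3) = 1/2. The recurrence P(i) = p·P(i+1) + q·P(i−1) with P(0)=0, P(13)=1 gives P(i) = (1 − r^i)/(1 − r^13).
P(3) = (1 − (1/2)^3) / (1 − (1/2)^13) = 7168/8191.

7168/8191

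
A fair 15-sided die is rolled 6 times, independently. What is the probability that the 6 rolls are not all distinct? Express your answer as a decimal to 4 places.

0.6836

P(all 6 different) = 15/15 · 14/15 · ··· · 10/15 ≈ 0.3164.
P(at least two equal) = 1 − 0.3164 = 0.6836.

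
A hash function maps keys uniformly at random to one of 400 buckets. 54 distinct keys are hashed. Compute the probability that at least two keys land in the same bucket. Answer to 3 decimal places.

0.976

It's easier to compute the probability that all 54 are distinct.
P(all distinct) = 400/400 · 399/400 · ··· · 347/400 ≈ 0.024.
So the probability of at least one match is 1 − 0.024 = 0.976.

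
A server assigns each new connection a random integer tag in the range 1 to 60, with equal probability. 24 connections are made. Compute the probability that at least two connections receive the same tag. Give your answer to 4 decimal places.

0.9953

It's easier to compute the probability that all 24 are distinct.
P(all distinct) = 60/60 · 59/60 · ··· · 37/60 ≈ 0.0047.
So the probability of at least one match is 1 − 0.0047 = 0.9953.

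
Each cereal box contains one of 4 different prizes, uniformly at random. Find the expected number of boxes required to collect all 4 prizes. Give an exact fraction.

25/3

After i distinct types are collected, each trial gives a new one with probability (4−i)/4, so the expected wait for the next new type is 4/(4−i).
E = 4/4 + 4/3 + 4/2 + 4/1 = 25/3.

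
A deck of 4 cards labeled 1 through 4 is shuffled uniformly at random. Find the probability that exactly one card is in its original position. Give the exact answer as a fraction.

Choose which one is fixed: C(4,1) = 4 ways.
The remaining 3 must have no fixed point: D(3) = 2.
P = 4·2/24 = 1/3.

1/3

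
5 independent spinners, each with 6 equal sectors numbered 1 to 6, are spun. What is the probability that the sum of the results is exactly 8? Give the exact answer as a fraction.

35/7776

There are 6^5 = 7776 equally likely outcomes.
The number of ordered 5-tuples from {1,…,6} summing to 8 is 35.
P(sum = 8) = 35/7776.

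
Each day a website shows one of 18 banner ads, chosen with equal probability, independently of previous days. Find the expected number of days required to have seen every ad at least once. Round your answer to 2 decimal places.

62.91

After i distinct types are collected, each trial gives a new one with probability (18−i)/18, so the expected wait for the next new type is 18/(18−i).
E = 18/18 + 18/17 + 18/16 + 18/15 + 18/14 + 18/13 + 18/12 + 18/11 + 18/10 + 18/9 + 18/8 + 18/7 + 18/6 + 18/5 + 18/4 + 18/3 + 18/2 + 18/1 = 42822903/680680 ≈ 62.91.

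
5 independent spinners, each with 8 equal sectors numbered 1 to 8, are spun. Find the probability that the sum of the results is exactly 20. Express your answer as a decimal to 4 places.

0.0679

There are 8^5 = 32768 equally likely outcomes.
The number of ordered 5-tuples from {1,…,8} summing to 20 is 2226.
P(sum = 20) = 2226/32768 = 1113/16384 ≈ 0.0679.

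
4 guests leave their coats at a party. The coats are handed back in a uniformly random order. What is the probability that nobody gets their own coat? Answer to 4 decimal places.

0.3750

This is the derangement probability: permutations of 4 with no fixed point.
D(4) = 4! · (1 − 1/1! + 1/2! − ··· + (−1)^4/4!) = 9.
P = 9/24 = 3/8 ≈ 0.3750.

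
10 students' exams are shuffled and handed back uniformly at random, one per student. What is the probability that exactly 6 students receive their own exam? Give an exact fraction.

Choose which 6 of the 10 are fixed: C(10,6) = 210 ways.
The remaining 4 must have no fixed point: D(4) = 9.
P = 210·9/3628800 = 1/1920.

1/1920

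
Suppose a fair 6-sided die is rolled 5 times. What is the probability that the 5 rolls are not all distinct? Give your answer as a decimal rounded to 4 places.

0.9074

P(all 5 different) = 6/6 · 5/6 · ··· · 2/6 ≈ 0.0926.
P(at least two equal) = 1 − 0.0926 = 0.9074.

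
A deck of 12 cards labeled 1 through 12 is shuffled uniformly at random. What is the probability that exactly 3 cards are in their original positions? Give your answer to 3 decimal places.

0.061

Choose which 3 of the 12 are fixed: C(12,3) = 220 ways.
The remaining 9 must have no fixed point: D(9) = 133496.
P = 220·133496/479001600 = 16687/272160 ≈ 0.061.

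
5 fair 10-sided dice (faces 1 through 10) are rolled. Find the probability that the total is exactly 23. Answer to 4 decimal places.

There are 10^5 = 100000 equally likely outcomes.
The number of ordered 5-tuples from {1,…,10} summing to 23 is 4840.
P(sum = 23) = 4840/100000 = 121/2500 ≈ 0.0484.

0.0484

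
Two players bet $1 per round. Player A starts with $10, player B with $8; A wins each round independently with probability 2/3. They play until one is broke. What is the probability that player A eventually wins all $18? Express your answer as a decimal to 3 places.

0.999

Let r = q/p = (1/3)/(2/3) = 1/2. The recurrence P(i) = p·P(i+1) + q·P(i−1) with P(0)=0, P(18)=1 gives P(i) = (1 − r^i)/(1 − r^18).
P(10) = (1 − (1/2)^10) / (1 − (1/2)^18) = 87296/87381 ≈ 0.999.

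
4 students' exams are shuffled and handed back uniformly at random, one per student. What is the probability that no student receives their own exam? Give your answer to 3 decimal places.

This is the derangement probability: permutations of 4 with no fixed point.
D(4) = 4! · (1 − 1/1! + 1/2! − ··· + (−1)^4/4!) = 9.
P = 9/24 = 3/8 ≈ 0.375.

0.375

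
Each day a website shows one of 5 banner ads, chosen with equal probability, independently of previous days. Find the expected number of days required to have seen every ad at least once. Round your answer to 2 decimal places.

11.42

After i distinct types are collected, each trial gives a new one with probability (5−i)/5, so the expected wait for the next new type is 5/(5−i).
E = 5/5 + 5/4 + 5/3 + 5/2 + 5/1 = 137/12 ≈ 11.42.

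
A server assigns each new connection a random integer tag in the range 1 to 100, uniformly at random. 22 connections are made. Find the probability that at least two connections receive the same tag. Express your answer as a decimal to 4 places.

It's easier to compute the probability that all 22 are distinct.
P(all distinct) = 100/100 · 99/100 · ··· · 79/100 ≈ 0.0824.
So the probability of at least one match is 1 − 0.0824 = 0.9176.

0.9176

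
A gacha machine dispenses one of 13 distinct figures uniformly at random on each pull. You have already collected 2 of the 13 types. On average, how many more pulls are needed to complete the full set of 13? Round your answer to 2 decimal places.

Starting from 2 distinct types, each trial gives a new one with probability (13−i)/13 when i types are held, so the wait for the next new type is 13/(13−i).
E = 13/11 + 13/10 + 13/9 + 13/8 + 13/7 + 13/6 + 13/5 + 13/4 + 13/3 + 13/2 + 13/1 = 1088243/27720 ≈ 39.26.

39.26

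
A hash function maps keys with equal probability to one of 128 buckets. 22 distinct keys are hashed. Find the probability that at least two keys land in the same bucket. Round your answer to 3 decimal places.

0.853

It's easier to compute the probability that all 22 are distinct.
P(all distinct) = 128/128 · 127/128 · ··· · 107/128 ≈ 0.147.
So the probability of at least one match is 1 − 0.147 = 0.853.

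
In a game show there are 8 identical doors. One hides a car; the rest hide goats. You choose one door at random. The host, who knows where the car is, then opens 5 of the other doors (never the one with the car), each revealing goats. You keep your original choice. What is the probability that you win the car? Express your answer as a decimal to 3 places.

0.125

The host can always open 5 empty doors regardless of your choice, so the reveals give no information about your original door.
P(win by staying) = 1/8 ≈ 0.125.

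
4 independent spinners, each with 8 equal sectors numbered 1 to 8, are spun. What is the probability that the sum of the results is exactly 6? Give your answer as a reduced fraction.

There are 8^4 = 4096 equally likely outcomes.
The number of ordered 4-tuples from {1,…,8} summing to 6 is 10.
P(sum = 6) = 10/4096 = 5/2048.

5/2048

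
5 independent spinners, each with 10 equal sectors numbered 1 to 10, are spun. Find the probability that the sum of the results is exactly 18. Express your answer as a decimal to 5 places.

There are 10^5 = 100000 equally likely outcomes.
The number of ordered 5-tuples from {1,…,10} summing to 18 is 2205.
P(sum = 18) = 2205/100000 = 441/20000 ≈ 0.02205.

0.02205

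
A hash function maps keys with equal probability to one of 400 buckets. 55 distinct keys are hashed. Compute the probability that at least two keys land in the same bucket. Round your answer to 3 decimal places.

It's easier to compute the probability that all 55 are distinct.
P(all distinct) = 400/400 · 399/400 · ··· · 346/400 ≈ 0.020.
So the probability of at least one match is 1 − 0.020 = 0.980.

0.980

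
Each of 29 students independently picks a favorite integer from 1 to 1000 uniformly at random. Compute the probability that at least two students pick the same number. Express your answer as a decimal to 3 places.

0.336

It's easier to compute the probability that all 29 are distinct.
P(all distinct) = 1000/1000 · 999/1000 · ··· · 972/1000 ≈ 0.664.
So the probability of at least one match is 1 − 0.664 = 0.336.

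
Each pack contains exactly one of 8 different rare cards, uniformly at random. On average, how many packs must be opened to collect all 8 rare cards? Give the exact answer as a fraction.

761/35

After i distinct types are collected, each trial gives a new one with probability (8−i)/8, so the expected wait for the next new type is 8/(8−i).
E = 8/8 + 8/7 + 8/6 + 8/5 + 8/4 + 8/3 + 8/2 + 8/1 = 761/35.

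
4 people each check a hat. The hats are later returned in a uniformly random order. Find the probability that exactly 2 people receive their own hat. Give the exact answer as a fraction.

1/4

Choose which 2 of the 4 are fixed: C(4,2) = 6 ways.
The remaining 2 must have no fixed point: D(2) = 1.
P = 6·1/24 = 1/4.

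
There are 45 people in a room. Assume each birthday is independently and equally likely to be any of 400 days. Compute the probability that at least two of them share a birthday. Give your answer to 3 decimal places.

0.924

It's easier to compute the probability that all 45 are distinct.
P(all distinct) = 400/400 · 399/400 · ··· · 356/400 ≈ 0.076.
So the probability of at least one match is 1 − 0.076 = 0.924.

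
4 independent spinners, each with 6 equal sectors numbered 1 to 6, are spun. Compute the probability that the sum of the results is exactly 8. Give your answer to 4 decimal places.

0.0270

There are 6^4 = 1296 equally likely outcomes.
The number of ordered 4-tuples from {1,…,6} summing to 8 is 35.
P(sum = 8) = 35/1296 ≈ 0.0270.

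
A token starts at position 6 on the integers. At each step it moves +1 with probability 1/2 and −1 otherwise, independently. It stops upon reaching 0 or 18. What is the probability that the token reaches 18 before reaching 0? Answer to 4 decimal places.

With a fair step, P(i) = ½P(i−1) + ½P(i+1) with P(0)=0, P(18)=1 has the linear solution P(i) = i/18.
P(6) = 6/18 = 1/3 ≈ 0.3333.

0.3333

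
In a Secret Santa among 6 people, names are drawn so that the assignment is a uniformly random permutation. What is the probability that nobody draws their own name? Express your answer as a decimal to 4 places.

This is the derangement probability: permutations of 6 with no fixed point.
D(6) = 6! · (1 − 1/1! + 1/2! − ··· + (−1)^6/6!) = 265.
P = 265/720 = 53/144 ≈ 0.3681.

0.3681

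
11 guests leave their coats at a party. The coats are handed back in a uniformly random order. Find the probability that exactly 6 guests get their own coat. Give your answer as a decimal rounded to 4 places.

0.0005

Choose which 6 of the 11 are fixed: C(11,6) = 462 ways.
The remaining 5 must have no fixed point: D(5) = 44.
P = 462·44/39916800 = 11/21600 ≈ 0.0005.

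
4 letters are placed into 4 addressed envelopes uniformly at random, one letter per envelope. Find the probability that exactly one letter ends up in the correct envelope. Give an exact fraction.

Choose which one is fixed: C(4,1) = 4 ways.
The remaining 3 must have no fixed point: D(3) = 2.
P = 4·2/24 = 1/3.

1/3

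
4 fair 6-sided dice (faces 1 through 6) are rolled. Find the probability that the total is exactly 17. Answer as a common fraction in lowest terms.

13/162

There are 6^4 = 1296 equally likely outcomes.
The number of ordered 4-tuples from {1,…,6} summing to 17 is 104.
P(sum = 17) = 104/1296 = 13/162.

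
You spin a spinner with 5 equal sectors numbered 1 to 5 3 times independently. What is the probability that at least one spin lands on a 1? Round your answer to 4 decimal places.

P(no spin lands on a 1) = (4/5)^3 ≈ 0.5120.
P(at least one) = 1 − 0.5120 = 0.4880.

0.4880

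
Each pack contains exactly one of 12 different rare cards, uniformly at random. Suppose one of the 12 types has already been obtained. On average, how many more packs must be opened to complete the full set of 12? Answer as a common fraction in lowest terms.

83711/2310

Starting from 1 distinct type, each trial gives a new one with probability (12−i)/12 when i types are held, so the wait for the next new type is 12/(12−i).
E = 12/11 + 12/10 + 12/9 + 12/8 + 12/7 + 12/6 + 12/5 + 12/4 + 12/3 + 12/2 + 12/1 = 83711/2310.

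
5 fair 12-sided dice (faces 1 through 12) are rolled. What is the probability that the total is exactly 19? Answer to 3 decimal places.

0.012

There are 12^5 = 248832 equally likely outcomes.
The number of ordered 5-tuples from {1,…,12} summing to 19 is 2985.
P(sum = 19) = 2985/248832 = 995/82944 ≈ 0.012.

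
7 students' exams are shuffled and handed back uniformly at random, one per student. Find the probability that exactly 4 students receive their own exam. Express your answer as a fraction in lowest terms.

Choose which 4 of the 7 are fixed: C(7,4) = 35 ways.
The remaining 3 must have no fixed point: D(3) = 2.
P = 35·2/5040 = 1/72.

1/72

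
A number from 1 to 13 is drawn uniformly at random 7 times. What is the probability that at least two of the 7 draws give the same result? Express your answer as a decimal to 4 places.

P(all 7 different) = 13/13 · 12/13 · ··· · 7/13 ≈ 0.1378.
P(at least two equal) = 1 − 0.1378 = 0.8622.

0.8622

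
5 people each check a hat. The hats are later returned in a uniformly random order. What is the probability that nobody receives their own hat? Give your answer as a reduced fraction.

11/30

This is the derangement probability: permutations of 5 with no fixed point.
D(5) = 5! · (1 − 1/1! + 1/2! − ··· + (−1)^5/5!) = 44.
P = 44/120 = 11/30.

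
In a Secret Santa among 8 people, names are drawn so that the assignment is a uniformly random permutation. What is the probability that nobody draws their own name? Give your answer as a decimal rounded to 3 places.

This is the derangement probability: permutations of 8 with no fixed point.
D(8) = 8! · (1 − 1/1! + 1/2! − ··· + (−1)^8/8!) = 14833.
P = 14833/40320 = 2119/5760 ≈ 0.368.

0.368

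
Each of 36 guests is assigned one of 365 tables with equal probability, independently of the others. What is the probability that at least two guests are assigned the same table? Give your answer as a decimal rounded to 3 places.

It's easier to compute the probability that all 36 are distinct.
P(all distinct) = 365/365 · 364/365 · ··· · 330/365 ≈ 0.168.
So the probability of at least one match is 1 − 0.168 = 0.832.

0.832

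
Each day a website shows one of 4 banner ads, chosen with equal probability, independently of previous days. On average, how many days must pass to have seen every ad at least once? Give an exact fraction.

25/3

After i distinct types are collected, each trial gives a new one with probability (4−i)/4, so the expected wait for the next new type is 4/(4−i).
E = 4/4 + 4/3 + 4/2 + 4/1 = 25/3.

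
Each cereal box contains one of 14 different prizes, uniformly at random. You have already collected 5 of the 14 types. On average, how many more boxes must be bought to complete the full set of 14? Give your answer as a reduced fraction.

7129/180

Starting from 5 distinct types, each trial gives a new one with probability (14−i)/14 when i types are held, so the wait for the next new type is 14/(14−i).
E = 14/9 + 14/8 + 14/7 + 14/6 + 14/5 + 14/4 + 14/3 + 14/2 + 14/1 = 7129/180.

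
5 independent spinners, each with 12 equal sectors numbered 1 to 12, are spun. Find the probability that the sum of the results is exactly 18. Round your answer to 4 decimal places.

0.0095

There are 12^5 = 248832 equally likely outcomes.
The number of ordered 5-tuples from {1,…,12} summing to 18 is 2355.
P(sum = 18) = 2355/248832 = 785/82944 ≈ 0.0095.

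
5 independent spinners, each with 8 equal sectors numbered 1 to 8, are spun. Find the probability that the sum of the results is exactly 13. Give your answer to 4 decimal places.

There are 8^5 = 32768 equally likely outcomes.
The number of ordered 5-tuples from {1,…,8} summing to 13 is 490.
P(sum = 13) = 490/32768 = 245/16384 ≈ 0.0150.

0.0150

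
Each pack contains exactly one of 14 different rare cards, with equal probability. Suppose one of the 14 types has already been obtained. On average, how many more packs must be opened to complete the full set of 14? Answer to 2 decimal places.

44.52

Starting from 1 distinct type, each trial gives a new one with probability (14−i)/14 when i types are held, so the wait for the next new type is 14/(14−i).
E = 14/13 + 14/12 + 14/11 + 14/10 + 14/9 + 14/8 + 14/7 + 14/6 + 14/5 + 14/4 + 14/3 + 14/2 + 14/1 = 1145993/25740 ≈ 44.52.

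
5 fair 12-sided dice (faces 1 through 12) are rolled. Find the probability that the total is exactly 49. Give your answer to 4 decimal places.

There are 12^5 = 248832 equally likely outcomes.
The number of ordered 5-tuples from {1,…,12} summing to 49 is 1365.
P(sum = 49) = 1365/248832 = 455/82944 ≈ 0.0055.

0.0055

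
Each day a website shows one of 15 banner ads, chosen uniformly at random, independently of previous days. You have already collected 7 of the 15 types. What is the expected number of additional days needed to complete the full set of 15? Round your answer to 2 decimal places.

40.77

Starting from 7 distinct types, each trial gives a new one with probability (15−i)/15 when i types are held, so the wait for the next new type is 15/(15−i).
E = 15/8 + 15/7 + 15/6 + 15/5 + 15/4 + 15/3 + 15/2 + 15/1 = 2283/56 ≈ 40.77.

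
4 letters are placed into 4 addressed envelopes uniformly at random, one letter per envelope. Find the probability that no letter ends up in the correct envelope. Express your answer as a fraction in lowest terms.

This is the derangement probability: permutations of 4 with no fixed point.
D(4) = 4! · (1 − 1/1! + 1/2! − ··· + (−1)^4/4!) = 9.
P = 9/24 = 3/8.

3/8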